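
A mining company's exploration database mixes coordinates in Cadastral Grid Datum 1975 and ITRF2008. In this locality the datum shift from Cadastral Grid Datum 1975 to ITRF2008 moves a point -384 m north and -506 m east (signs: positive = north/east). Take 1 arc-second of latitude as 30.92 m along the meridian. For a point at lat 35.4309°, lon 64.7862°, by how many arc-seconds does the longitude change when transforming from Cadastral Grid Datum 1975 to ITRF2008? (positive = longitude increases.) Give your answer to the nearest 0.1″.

At latitude 35.4309°, cos φ = 0.814815.
1″ of longitude at this latitude = 30.92 × cos φ = 25.1941 m, so Δλ = -506.0 / 25.1941 = -20.084″.

Δλ = -20.1″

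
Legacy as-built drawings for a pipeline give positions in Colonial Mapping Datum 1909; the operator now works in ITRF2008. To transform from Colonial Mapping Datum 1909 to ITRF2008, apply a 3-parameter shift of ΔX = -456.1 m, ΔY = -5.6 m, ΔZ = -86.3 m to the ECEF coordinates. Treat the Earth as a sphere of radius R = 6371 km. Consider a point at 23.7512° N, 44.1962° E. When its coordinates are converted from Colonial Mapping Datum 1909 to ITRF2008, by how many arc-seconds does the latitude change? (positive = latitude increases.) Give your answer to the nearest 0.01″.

Δφ = 1.76″

sin φ = 0.402766, cos φ = 0.915303, sin λ = 0.697118, cos λ = 0.716957.
North component: ΔN = −sin φ cos λ·ΔX − sin φ sin λ·ΔY + cos φ·ΔZ = −(0.402766)(0.716957)(-456.1) − (0.402766)(0.697118)(-5.6) + (0.915303)(-86.3) = 54.29 m.
1° of latitude spans πR/180 = 111195 m, so Δφ = 54.29 / 111195 × 3600 = 1.758″.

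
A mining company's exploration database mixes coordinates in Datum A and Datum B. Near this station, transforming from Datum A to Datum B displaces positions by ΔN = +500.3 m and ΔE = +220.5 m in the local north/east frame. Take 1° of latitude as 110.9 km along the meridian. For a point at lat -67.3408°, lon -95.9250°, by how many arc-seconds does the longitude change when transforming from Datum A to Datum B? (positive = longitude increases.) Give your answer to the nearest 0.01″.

At latitude -67.3408°, cos φ = 0.385249.
1° of longitude at this latitude = 110.9 × cos φ = 42.72 km, so Δλ = 220.5 / 42724.1 = 0.0051610° = 18.580″.

Δλ = 18.58″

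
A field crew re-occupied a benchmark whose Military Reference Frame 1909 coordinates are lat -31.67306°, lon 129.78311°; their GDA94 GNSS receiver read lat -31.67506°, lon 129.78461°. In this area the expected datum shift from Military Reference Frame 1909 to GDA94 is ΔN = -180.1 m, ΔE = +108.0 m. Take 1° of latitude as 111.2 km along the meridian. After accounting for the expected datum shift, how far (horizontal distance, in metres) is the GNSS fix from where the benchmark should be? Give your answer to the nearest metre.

54 m

Observed coordinate differences: Δφ = -0.00200°, Δλ = +0.00150°.
Converting to metres (1° lat = 111200 m, cos φ = 0.851058): observed ΔN = -222.4 m, observed ΔE = 142.0 m.
Subtracting the expected shift leaves a residual of -222.4 − (-180.1) = -42.3 m north and 142.0 − (108.0) = 34.0 m east.
Residual distance = √((-42.3)² + 34.0²) = 54.2 m.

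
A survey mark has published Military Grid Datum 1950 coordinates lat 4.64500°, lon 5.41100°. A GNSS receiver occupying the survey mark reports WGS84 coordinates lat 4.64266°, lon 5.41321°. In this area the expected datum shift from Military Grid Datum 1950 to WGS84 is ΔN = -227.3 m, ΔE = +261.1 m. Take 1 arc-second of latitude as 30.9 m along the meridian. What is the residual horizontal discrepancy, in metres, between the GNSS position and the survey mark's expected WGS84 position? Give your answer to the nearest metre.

37 m

Observed coordinate differences: Δφ = -0.00234°, Δλ = +0.00221°.
Converting to metres (1° lat = 111240 m, cos φ = 0.996716): observed ΔN = -260.3 m, observed ΔE = 245.0 m.
Subtracting the expected shift leaves a residual of -260.3 − (-227.3) = -33.0 m north and 245.0 − (261.1) = -16.1 m east.
Residual distance = √((-33.0)² + (-16.1)²) = 36.7 m.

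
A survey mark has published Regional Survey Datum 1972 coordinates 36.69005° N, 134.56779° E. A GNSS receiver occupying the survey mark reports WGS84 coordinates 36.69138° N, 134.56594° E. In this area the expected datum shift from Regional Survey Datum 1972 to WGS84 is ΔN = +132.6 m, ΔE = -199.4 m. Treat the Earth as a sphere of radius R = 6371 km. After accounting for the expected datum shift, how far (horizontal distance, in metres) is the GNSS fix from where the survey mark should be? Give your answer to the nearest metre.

38 m

Observed coordinate differences: Δφ = +0.00133°, Δλ = -0.00185°.
Converting to metres (1° lat = 111195 m, cos φ = 0.801879): observed ΔN = 147.9 m, observed ΔE = -165.0 m.
Subtracting the expected shift leaves a residual of 147.9 − (132.6) = 15.3 m north and -165.0 − (-199.4) = 34.4 m east.
Residual distance = √(15.3² + 34.4²) = 37.7 m.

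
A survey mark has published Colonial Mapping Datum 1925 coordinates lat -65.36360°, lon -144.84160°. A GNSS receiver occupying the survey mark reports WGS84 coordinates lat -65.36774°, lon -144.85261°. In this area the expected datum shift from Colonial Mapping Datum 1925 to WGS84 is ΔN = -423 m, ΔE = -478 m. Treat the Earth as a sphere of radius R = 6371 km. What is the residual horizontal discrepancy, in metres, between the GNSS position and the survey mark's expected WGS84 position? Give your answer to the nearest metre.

Observed coordinate differences: Δφ = -0.00414°, Δλ = -0.01101°.
Converting to metres (1° lat = 111195 m, cos φ = 0.416858): observed ΔN = -460.3 m, observed ΔE = -510.3 m.
Subtracting the expected shift leaves a residual of -460.3 − (-423) = -37.3 m north and -510.3 − (-478) = -32.3 m east.
Residual distance = √((-37.3)² + (-32.3)²) = 49.4 m.

49 m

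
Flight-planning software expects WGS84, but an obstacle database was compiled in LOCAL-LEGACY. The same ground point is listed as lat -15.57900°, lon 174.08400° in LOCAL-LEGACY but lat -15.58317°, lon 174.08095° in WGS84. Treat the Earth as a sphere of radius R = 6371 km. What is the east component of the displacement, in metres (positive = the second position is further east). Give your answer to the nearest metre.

ΔE = -327 m

Δφ = -15.58317° − -15.57900° = -0.00417°; Δλ = 174.08095° − 174.08400° = -0.00305°.
1° along a meridian = πR/180 = 111195 m.
ΔN = Δφ × 111195 = -463.7 m; ΔE = Δλ × 111195 × cos(-15.57900°) = -0.00305 × 111195 × 0.963261 = -326.7 m.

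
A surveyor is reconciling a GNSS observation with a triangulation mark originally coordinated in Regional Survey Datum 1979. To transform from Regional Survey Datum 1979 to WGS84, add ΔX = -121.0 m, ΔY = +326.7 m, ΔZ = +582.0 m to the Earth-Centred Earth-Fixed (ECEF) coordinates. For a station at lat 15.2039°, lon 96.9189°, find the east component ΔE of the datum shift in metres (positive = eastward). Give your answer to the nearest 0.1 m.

At φ = 15.2039°, λ = 96.9189°: sin φ = 0.262255, cos φ = 0.964999, sin λ = 0.992718, cos λ = -0.120464.
ΔE = −sin λ·ΔX + cos λ·ΔY = −(0.992718)·(-121.0) + (-0.120464)·(326.7) = 80.76 m.

ΔE = 80.8 m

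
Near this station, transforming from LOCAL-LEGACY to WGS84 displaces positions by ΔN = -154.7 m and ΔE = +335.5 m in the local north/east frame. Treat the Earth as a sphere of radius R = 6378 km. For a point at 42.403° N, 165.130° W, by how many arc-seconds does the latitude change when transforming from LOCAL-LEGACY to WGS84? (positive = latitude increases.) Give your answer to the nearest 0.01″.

On a sphere of radius R, 1 rad of latitude = R, so Δφ = ΔN / R = -154.7 / 6378000 = -2.4255e-05 rad = -5.003″.

Δφ = -5.00″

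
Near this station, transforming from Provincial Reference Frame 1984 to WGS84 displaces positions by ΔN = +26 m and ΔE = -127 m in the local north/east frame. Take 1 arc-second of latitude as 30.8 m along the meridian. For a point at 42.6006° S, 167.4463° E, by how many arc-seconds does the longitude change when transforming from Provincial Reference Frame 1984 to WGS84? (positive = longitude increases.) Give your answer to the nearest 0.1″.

Δλ = -5.6″

At latitude -42.6006°, cos φ = 0.736090.
1″ of longitude at this latitude = 30.80 × cos φ = 22.6716 m, so Δλ = -127.0 / 22.6716 = -5.602″.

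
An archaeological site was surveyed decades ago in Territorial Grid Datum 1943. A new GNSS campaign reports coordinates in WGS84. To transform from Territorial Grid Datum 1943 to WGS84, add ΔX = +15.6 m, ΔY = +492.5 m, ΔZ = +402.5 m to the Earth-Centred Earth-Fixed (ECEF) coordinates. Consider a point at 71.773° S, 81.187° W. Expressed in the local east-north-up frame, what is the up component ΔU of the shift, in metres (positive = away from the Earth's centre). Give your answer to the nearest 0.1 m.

The local up (radial) axis is (cos φ cos λ, cos φ sin λ, sin φ), giving ΔU = 0.748 − 152.227 − 382.304 = -533.78 m.

ΔU = -533.8 m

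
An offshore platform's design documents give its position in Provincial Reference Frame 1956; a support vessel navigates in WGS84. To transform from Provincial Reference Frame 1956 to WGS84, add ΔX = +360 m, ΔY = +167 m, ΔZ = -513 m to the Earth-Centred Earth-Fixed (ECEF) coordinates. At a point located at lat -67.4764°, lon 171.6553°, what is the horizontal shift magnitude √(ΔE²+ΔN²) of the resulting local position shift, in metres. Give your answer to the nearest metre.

At φ = -67.4764°, λ = 171.6553°: sin φ = -0.923722, cos φ = 0.383064, sin λ = 0.145128, cos λ = -0.989413.
ΔE = −sin λ·ΔX + cos λ·ΔY = −(0.145128)·(360) + (-0.989413)·(167) = -217.48 m.
ΔN = −sin φ cos λ·ΔX − sin φ sin λ·ΔY + cos φ·ΔZ = −(-0.923722)(-0.989413)(360) − (-0.923722)(0.145128)(167) + (0.383064)(-513) = -503.14 m.
Horizontal magnitude = √(ΔE² + ΔN²) = √((-217.48)² + (-503.14)²) = 548.13 m.

548 m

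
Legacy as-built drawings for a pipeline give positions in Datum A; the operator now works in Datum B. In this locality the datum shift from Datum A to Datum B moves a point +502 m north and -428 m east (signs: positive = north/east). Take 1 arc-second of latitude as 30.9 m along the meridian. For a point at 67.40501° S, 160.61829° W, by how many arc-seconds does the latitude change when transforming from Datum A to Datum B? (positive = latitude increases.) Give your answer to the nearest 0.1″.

1″ of latitude = 30.90 m, so Δφ = 502.0 / 30.90 = 16.246″.

Δφ = 16.2″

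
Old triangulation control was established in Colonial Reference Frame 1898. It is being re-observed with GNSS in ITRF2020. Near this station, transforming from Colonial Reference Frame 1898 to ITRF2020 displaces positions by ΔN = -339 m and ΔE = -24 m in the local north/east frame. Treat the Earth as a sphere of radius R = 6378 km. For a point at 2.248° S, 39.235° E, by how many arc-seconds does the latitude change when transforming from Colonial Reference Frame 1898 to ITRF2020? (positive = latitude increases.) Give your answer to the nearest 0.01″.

On a sphere of radius R, 1 rad of latitude = R, so Δφ = ΔN / R = -339.0 / 6378000 = -5.3151e-05 rad = -10.963″.

Δφ = -10.96″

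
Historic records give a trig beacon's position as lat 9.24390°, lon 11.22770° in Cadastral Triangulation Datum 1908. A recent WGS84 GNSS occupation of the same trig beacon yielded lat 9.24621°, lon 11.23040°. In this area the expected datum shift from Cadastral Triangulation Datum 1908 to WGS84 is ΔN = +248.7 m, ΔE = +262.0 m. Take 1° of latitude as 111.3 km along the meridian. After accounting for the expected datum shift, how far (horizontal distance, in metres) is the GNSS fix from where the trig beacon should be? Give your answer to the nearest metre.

36 m

Observed coordinate differences: Δφ = +0.00231°, Δλ = +0.00270°.
Converting to metres (1° lat = 111300 m, cos φ = 0.987013): observed ΔN = 257.1 m, observed ΔE = 296.6 m.
Subtracting the expected shift leaves a residual of 257.1 − (248.7) = 8.4 m north and 296.6 − (262.0) = 34.6 m east.
Residual distance = √(8.4² + 34.6²) = 35.6 m.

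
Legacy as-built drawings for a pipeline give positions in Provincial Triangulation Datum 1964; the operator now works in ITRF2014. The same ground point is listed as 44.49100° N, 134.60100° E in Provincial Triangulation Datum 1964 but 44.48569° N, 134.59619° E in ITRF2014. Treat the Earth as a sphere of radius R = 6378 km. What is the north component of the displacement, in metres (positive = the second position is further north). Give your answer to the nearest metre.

ΔN = -591 m

Δφ = 44.48569° − 44.49100° = -0.00531°; Δλ = 134.59619° − 134.60100° = -0.00481°.
1° along a meridian = πR/180 = 111317 m.
ΔN = Δφ × 111317 = -591.1 m; ΔE = Δλ × 111317 × cos(44.49100°) = -0.00481 × 111317 × 0.713361 = -382.0 m.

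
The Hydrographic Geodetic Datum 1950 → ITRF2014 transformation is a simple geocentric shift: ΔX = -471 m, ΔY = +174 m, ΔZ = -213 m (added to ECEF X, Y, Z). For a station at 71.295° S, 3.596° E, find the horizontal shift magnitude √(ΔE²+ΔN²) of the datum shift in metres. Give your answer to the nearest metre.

The local east axis at (φ, λ) is (−sin λ, cos λ, 0), so ΔE = −sin(3.596°)·(-471) + cos(3.596°)·174 = 203.20 m.
The local north axis is (−sin φ cos λ, −sin φ sin λ, cos φ), giving ΔN = -445.244 + 10.337 − 68.308 = -503.22 m.
Horizontal magnitude = √(ΔE² + ΔN²) = √(203.20² + (-503.22)²) = 542.69 m.

543 m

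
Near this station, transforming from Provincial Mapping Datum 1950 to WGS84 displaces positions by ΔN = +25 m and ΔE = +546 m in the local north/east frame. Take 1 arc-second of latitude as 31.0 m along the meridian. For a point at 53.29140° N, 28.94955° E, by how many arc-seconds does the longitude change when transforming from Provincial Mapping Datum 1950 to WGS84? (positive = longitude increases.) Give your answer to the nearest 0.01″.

Δλ = 29.47″

At latitude 53.29140°, cos φ = 0.597745.
1″ of longitude at this latitude = 31.00 × cos φ = 18.5301 m, so Δλ = 546.0 / 18.5301 = 29.466″.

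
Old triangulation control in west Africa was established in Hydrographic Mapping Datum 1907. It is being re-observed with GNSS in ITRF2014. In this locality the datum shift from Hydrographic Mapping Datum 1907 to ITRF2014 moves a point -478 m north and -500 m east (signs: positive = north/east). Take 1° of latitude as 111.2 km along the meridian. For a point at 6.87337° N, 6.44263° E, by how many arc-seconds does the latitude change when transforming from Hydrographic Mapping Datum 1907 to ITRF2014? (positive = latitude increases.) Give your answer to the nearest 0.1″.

Δφ = -15.5″

1° of latitude = 111.2 km, so Δφ = -478.0 / 111200 = -0.0042986° = -15.475″.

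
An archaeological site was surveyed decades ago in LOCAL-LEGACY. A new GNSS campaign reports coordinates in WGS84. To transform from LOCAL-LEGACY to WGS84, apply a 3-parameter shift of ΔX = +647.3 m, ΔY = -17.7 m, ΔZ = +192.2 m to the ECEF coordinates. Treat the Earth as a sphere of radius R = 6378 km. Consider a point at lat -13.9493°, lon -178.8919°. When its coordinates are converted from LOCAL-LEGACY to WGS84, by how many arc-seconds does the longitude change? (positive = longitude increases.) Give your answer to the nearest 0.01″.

Δλ = 1.01″

sin φ = -0.241063, cos φ = 0.970509, sin λ = -0.019339, cos λ = -0.999813.
East component: ΔE = −sin λ·ΔX + cos λ·ΔY = −(-0.019339)(647.3) + (-0.999813)(-17.7) = 30.21 m.
1° of latitude spans πR/180 = 111317 m; at latitude φ, 1° of longitude spans that × cos φ = 108034.3 m, so Δλ = 30.21 / 108034.3 × 3600 = 1.007″.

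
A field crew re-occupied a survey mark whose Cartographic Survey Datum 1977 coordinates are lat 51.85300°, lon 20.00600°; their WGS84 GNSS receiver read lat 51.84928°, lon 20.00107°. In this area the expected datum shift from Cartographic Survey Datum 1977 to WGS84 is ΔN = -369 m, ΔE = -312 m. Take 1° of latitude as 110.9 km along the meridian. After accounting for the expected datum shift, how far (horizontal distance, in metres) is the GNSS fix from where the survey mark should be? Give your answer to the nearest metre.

51 m

Observed coordinate differences: Δφ = -0.00372°, Δλ = -0.00493°.
Converting to metres (1° lat = 110900 m, cos φ = 0.617681): observed ΔN = -412.5 m, observed ΔE = -337.7 m.
Subtracting the expected shift leaves a residual of -412.5 − (-369) = -43.5 m north and -337.7 − (-312) = -25.7 m east.
Residual distance = √((-43.5)² + (-25.7)²) = 50.6 m.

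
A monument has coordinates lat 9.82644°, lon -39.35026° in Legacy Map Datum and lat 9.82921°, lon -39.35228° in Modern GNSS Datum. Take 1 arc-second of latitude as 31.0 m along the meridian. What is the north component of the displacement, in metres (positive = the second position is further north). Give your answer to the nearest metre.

ΔN = 309 m

Δφ = 9.82921° − 9.82644° = +0.00277°; Δλ = -39.35228° − -39.35026° = -0.00202°.
1° of latitude = 3600 × 31.00 = 111600 m.
ΔN = Δφ × 111600 = 309.1 m; ΔE = Δλ × 111600 × cos(9.82644°) = -0.00202 × 111600 × 0.985329 = -222.1 m.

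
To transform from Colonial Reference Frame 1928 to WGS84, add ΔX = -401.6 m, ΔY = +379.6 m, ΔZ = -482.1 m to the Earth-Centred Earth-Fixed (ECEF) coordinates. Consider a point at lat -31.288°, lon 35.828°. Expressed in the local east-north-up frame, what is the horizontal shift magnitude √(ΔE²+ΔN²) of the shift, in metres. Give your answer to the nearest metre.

The local east axis at (φ, λ) is (−sin λ, cos λ, 0), so ΔE = −sin(35.828°)·(-401.6) + cos(35.828°)·379.6 = 542.85 m.
The local north axis is (−sin φ cos λ, −sin φ sin λ, cos φ), giving ΔN = -169.102 + 115.398 − 411.987 = -465.69 m.
Horizontal magnitude = √(ΔE² + ΔN²) = √(542.85² + (-465.69)²) = 715.23 m.

715 m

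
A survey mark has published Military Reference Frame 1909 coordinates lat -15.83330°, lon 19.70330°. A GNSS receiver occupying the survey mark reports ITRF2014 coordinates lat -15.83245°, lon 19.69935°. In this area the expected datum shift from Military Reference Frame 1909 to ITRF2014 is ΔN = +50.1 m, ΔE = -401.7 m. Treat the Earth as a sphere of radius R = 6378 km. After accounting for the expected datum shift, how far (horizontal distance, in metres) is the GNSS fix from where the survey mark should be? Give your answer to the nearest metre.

Observed coordinate differences: Δφ = +0.00085°, Δλ = -0.00395°.
Converting to metres (1° lat = 111317 m, cos φ = 0.962060): observed ΔN = 94.6 m, observed ΔE = -423.0 m.
Subtracting the expected shift leaves a residual of 94.6 − (50.1) = 44.5 m north and -423.0 − (-401.7) = -21.3 m east.
Residual distance = √(44.5² + (-21.3)²) = 49.4 m.

49 m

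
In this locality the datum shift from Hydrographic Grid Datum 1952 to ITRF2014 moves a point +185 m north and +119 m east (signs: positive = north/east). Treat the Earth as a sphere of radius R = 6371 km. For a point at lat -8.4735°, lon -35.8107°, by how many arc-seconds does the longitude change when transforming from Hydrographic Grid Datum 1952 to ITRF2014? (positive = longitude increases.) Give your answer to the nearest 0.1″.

At latitude -8.4735°, cos φ = 0.989084.
One radian of longitude at latitude φ spans R cos φ, so Δλ = ΔE / (R cos φ) = 119.0 / (6371000 × 0.989084) = 1.8885e-05 rad = 3.895″.

Δλ = 3.9″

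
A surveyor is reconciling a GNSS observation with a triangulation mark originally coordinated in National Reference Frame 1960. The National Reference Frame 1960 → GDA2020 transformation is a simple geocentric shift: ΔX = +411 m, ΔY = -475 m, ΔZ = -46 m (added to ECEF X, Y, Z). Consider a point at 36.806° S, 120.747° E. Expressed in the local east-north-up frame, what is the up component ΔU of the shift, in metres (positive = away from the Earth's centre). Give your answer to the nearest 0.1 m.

ΔU = -467.5 m

At φ = -36.806°, λ = 120.747°: sin φ = -0.599107, cos φ = 0.800669, sin λ = 0.859433, cos λ = -0.511248.
ΔU = cos φ cos λ·ΔX + cos φ sin λ·ΔY + sin φ·ΔZ = (0.800669)(-0.511248)(411) + (0.800669)(0.859433)(-475) + (-0.599107)(-46) = -467.54 m.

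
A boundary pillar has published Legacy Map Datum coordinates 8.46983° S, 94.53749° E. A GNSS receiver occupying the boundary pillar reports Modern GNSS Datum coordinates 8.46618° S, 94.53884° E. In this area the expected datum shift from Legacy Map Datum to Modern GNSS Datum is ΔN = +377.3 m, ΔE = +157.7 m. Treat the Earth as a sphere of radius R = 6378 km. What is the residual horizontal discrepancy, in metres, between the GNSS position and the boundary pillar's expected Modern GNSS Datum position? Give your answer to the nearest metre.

Observed coordinate differences: Δφ = +0.00365°, Δλ = +0.00135°.
Converting to metres (1° lat = 111317 m, cos φ = 0.989094): observed ΔN = 406.3 m, observed ΔE = 148.6 m.
Subtracting the expected shift leaves a residual of 406.3 − (377.3) = 29.0 m north and 148.6 − (157.7) = -9.1 m east.
Residual distance = √(29.0² + (-9.1)²) = 30.4 m.

30 m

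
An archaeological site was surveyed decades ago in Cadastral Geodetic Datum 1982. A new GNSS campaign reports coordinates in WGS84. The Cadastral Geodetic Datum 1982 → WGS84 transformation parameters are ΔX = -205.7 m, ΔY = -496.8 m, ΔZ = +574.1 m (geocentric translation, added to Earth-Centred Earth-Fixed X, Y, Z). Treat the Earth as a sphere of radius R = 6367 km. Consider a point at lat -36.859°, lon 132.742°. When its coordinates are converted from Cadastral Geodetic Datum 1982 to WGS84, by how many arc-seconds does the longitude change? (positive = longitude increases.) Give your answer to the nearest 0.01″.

Δλ = 19.77″

sin φ = -0.599848, cos φ = 0.800114, sin λ = 0.734417, cos λ = -0.678698.
East component: ΔE = −sin λ·ΔX + cos λ·ΔY = −(0.734417)(-205.7) + (-0.678698)(-496.8) = 488.25 m.
1° of latitude spans πR/180 = 111125 m; at latitude φ, 1° of longitude spans that × cos φ = 88912.8 m, so Δλ = 488.25 / 88912.8 × 3600 = 19.769″.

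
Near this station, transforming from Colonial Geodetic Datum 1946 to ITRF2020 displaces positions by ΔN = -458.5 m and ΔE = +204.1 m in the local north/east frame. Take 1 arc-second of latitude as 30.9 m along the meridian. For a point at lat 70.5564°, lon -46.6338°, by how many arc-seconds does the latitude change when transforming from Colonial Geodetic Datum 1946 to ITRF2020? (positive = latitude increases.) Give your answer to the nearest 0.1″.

1″ of latitude = 30.90 m, so Δφ = -458.5 / 30.90 = -14.838″.

Δφ = -14.8″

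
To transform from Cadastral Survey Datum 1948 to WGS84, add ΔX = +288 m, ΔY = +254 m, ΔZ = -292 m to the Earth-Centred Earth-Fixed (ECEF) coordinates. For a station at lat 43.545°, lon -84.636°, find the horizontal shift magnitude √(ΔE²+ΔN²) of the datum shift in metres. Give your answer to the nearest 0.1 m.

The local east axis at (φ, λ) is (−sin λ, cos λ, 0), so ΔE = −sin(-84.636°)·288 + cos(-84.636°)·254 = 310.48 m.
The local north axis is (−sin φ cos λ, −sin φ sin λ, cos φ), giving ΔN = -18.548 + 174.220 − 211.651 = -55.98 m.
Horizontal magnitude = √(ΔE² + ΔN²) = √(310.48² + (-55.98)²) = 315.49 m.

315.5 m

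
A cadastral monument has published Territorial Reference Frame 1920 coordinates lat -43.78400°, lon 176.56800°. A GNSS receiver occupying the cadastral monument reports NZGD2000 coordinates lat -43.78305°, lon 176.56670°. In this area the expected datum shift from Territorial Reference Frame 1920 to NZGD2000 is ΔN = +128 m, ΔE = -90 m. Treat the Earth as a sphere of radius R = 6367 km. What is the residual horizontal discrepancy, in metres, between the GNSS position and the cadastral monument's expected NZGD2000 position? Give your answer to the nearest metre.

27 m

Observed coordinate differences: Δφ = +0.00095°, Δλ = -0.00130°.
Converting to metres (1° lat = 111125 m, cos φ = 0.721953): observed ΔN = 105.6 m, observed ΔE = -104.3 m.
Subtracting the expected shift leaves a residual of 105.6 − (128) = -22.4 m north and -104.3 − (-90) = -14.3 m east.
Residual distance = √((-22.4)² + (-14.3)²) = 26.6 m.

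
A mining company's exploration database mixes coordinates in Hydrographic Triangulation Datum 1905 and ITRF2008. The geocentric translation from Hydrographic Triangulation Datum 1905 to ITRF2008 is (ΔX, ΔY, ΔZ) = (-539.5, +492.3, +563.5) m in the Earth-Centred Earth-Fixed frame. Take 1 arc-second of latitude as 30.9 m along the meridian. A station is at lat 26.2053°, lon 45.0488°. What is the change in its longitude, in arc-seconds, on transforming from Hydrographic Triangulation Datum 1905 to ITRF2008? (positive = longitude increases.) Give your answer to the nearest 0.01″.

Δλ = 26.32″

sin φ = 0.441589, cos φ = 0.897218, sin λ = 0.707709, cos λ = 0.706504.
East component: ΔE = −sin λ·ΔX + cos λ·ΔY = −(0.707709)(-539.5) + (0.706504)(492.3) = 729.62 m.
1° of latitude spans 3600 × 30.90 = 111240 m; at latitude φ, 1° of longitude spans that × cos φ = 99806.5 m, so Δλ = 729.62 / 99806.5 × 3600 = 26.317″.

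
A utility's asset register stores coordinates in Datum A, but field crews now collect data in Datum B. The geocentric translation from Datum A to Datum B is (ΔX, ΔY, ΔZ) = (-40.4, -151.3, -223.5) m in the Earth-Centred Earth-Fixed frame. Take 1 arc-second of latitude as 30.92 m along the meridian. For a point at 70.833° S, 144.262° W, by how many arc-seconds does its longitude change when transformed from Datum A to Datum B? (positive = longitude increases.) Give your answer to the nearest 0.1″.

Δλ = 9.8″

sin φ = -0.944566, cos φ = 0.328323, sin λ = -0.584080, cos λ = -0.811696.
East component: ΔE = −sin λ·ΔX + cos λ·ΔY = −(-0.584080)(-40.4) + (-0.811696)(-151.3) = 99.21 m.
1° of latitude spans 3600 × 30.92 = 111312 m; at latitude φ, 1° of longitude spans that × cos φ = 36546.3 m, so Δλ = 99.21 / 36546.3 × 3600 = 9.773″.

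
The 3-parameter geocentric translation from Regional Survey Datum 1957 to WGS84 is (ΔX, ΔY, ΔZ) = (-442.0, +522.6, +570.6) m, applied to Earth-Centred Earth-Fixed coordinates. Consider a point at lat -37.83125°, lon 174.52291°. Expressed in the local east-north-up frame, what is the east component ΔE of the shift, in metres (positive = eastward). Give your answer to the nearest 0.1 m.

ΔE = -478.0 m

At φ = -37.83125°, λ = 174.52291°: sin φ = -0.613338, cos φ = 0.789821, sin λ = 0.095448, cos λ = -0.995434.
ΔE = −sin λ·ΔX + cos λ·ΔY = −(0.095448)·(-442.0) + (-0.995434)·(522.6) = -478.03 m.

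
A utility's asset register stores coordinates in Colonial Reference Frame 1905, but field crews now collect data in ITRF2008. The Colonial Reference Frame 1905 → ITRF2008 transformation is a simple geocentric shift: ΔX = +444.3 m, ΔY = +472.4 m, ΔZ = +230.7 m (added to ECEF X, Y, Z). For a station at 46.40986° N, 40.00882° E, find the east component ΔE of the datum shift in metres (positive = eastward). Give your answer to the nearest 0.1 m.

ΔE = 76.2 m

The local east axis at (φ, λ) is (−sin λ, cos λ, 0), so ΔE = −sin(40.00882°)·444.3 + cos(40.00882°)·472.4 = 76.19 m.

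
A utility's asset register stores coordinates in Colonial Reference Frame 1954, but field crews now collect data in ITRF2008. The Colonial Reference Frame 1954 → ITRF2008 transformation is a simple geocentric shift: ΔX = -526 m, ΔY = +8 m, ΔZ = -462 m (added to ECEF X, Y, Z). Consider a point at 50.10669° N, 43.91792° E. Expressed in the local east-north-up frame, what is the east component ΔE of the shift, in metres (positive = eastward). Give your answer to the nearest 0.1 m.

ΔE = 370.6 m

At φ = 50.10669°, λ = 43.91792°: sin φ = 0.767240, cos φ = 0.641360, sin λ = 0.693627, cos λ = 0.720334.
ΔE = −sin λ·ΔX + cos λ·ΔY = −(0.693627)·(-526) + (0.720334)·(8) = 370.61 m.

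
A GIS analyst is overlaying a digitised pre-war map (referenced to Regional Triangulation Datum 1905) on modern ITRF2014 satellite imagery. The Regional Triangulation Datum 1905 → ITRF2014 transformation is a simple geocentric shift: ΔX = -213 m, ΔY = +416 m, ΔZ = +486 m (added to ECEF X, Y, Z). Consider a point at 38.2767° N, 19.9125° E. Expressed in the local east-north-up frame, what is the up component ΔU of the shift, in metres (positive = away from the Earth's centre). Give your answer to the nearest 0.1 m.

At φ = 38.2767°, λ = 19.9125°: sin φ = 0.619460, cos φ = 0.785028, sin λ = 0.340585, cos λ = 0.940214.
ΔU = cos φ cos λ·ΔX + cos φ sin λ·ΔY + sin φ·ΔZ = (0.785028)(0.940214)(-213) + (0.785028)(0.340585)(416) + (0.619460)(486) = 255.07 m.

ΔU = 255.1 m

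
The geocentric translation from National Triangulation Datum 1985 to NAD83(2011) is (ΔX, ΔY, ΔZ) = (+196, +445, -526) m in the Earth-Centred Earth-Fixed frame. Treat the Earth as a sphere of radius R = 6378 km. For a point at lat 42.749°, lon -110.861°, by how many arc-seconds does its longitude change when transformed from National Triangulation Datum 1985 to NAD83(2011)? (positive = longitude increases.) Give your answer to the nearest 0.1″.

Δλ = 1.1″

sin φ = 0.678788, cos φ = 0.734334, sin λ = -0.934447, cos λ = -0.356102.
East component: ΔE = −sin λ·ΔX + cos λ·ΔY = −(-0.934447)(196) + (-0.356102)(445) = 24.69 m.
1° of latitude spans πR/180 = 111317 m; at latitude φ, 1° of longitude spans that × cos φ = 81744.0 m, so Δλ = 24.69 / 81744.0 × 3600 = 1.087″.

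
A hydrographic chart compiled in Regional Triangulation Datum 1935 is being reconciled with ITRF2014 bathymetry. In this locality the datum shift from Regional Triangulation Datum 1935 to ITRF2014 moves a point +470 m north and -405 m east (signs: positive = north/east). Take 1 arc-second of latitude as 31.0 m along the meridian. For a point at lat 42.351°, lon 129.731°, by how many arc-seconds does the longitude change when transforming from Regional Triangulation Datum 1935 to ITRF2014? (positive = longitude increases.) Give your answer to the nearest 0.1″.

Δλ = -17.7″

At latitude 42.351°, cos φ = 0.739032.
1″ of longitude at this latitude = 31.00 × cos φ = 22.9100 m, so Δλ = -405.0 / 22.9100 = -17.678″.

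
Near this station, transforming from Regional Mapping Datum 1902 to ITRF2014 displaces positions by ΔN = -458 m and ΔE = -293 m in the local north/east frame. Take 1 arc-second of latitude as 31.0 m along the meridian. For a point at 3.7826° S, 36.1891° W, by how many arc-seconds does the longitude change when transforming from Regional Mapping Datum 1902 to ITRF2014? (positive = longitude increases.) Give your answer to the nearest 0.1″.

At latitude -3.7826°, cos φ = 0.997822.
1″ of longitude at this latitude = 31.00 × cos φ = 30.9325 m, so Δλ = -293.0 / 30.9325 = -9.472″.

Δλ = -9.5″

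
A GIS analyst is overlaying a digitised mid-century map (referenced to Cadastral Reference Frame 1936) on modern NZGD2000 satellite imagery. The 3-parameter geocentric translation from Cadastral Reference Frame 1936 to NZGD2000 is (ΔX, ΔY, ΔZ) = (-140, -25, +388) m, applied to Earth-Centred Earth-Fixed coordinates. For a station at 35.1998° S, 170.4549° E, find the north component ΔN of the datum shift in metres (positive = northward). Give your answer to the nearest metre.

ΔN = 394 m

At φ = -35.1998°, λ = 170.4549°: sin φ = -0.576429, cos φ = 0.817147, sin λ = 0.165824, cos λ = -0.986155.
ΔN = −sin φ cos λ·ΔX − sin φ sin λ·ΔY + cos φ·ΔZ = −(-0.576429)(-0.986155)(-140) − (-0.576429)(0.165824)(-25) + (0.817147)(388) = 394.25 m.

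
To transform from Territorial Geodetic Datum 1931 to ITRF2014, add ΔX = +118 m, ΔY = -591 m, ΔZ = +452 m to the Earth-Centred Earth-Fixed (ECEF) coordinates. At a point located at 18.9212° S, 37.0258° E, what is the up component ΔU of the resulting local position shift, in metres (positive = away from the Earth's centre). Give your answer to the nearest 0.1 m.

At φ = -18.9212°, λ = 37.0258°: sin φ = -0.324267, cos φ = 0.945965, sin λ = 0.602175, cos λ = 0.798364.
ΔU = cos φ cos λ·ΔX + cos φ sin λ·ΔY + sin φ·ΔZ = (0.945965)(0.798364)(118) + (0.945965)(0.602175)(-591) + (-0.324267)(452) = -394.11 m.

ΔU = -394.1 m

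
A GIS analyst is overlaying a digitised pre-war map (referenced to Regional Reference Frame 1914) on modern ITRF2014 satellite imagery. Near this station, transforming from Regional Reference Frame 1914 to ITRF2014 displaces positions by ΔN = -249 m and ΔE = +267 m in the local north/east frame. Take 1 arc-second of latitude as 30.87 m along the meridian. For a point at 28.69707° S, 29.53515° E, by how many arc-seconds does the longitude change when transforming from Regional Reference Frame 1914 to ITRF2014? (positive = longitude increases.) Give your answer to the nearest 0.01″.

Δλ = 9.86″

At latitude -28.69707°, cos φ = 0.877171.
1″ of longitude at this latitude = 30.87 × cos φ = 27.0783 m, so Δλ = 267.0 / 27.0783 = 9.860″.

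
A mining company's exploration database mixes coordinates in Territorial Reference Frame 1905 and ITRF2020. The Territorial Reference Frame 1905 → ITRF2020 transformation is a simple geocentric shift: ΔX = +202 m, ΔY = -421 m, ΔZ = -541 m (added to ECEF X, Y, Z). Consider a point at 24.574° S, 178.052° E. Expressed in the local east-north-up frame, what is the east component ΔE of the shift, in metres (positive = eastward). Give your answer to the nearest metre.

At φ = -24.574°, λ = 178.052°: sin φ = -0.415868, cos φ = 0.909425, sin λ = 0.033992, cos λ = -0.999422.
ΔE = −sin λ·ΔX + cos λ·ΔY = −(0.033992)·(202) + (-0.999422)·(-421) = 413.89 m.

ΔE = 414 m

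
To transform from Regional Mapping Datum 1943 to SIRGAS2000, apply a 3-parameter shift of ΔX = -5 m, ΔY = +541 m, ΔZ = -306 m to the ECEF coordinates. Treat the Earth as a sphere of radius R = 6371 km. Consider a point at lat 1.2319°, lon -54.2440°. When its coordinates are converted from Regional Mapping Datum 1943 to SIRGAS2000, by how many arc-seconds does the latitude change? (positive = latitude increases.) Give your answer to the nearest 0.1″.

Δφ = -9.6″

sin φ = 0.021499, cos φ = 0.999769, sin λ = -0.811513, cos λ = 0.584335.
North component: ΔN = −sin φ cos λ·ΔX − sin φ sin λ·ΔY + cos φ·ΔZ = −(0.021499)(0.584335)(-5) − (0.021499)(-0.811513)(541) + (0.999769)(-306) = -296.43 m.
1° of latitude spans πR/180 = 111195 m, so Δφ = -296.43 / 111195 × 3600 = -9.597″.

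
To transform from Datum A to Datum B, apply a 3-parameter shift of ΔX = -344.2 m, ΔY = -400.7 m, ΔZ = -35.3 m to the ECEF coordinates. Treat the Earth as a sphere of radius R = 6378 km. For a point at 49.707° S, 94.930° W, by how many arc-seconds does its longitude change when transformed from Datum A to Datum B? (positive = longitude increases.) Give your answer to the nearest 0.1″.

sin φ = -0.762747, cos φ = 0.646697, sin λ = -0.996300, cos λ = -0.085939.
East component: ΔE = −sin λ·ΔX + cos λ·ΔY = −(-0.996300)(-344.2) + (-0.085939)(-400.7) = -308.49 m.
1° of latitude spans πR/180 = 111317 m; at latitude φ, 1° of longitude spans that × cos φ = 71988.4 m, so Δλ = -308.49 / 71988.4 × 3600 = -15.427″.

Δλ = -15.4″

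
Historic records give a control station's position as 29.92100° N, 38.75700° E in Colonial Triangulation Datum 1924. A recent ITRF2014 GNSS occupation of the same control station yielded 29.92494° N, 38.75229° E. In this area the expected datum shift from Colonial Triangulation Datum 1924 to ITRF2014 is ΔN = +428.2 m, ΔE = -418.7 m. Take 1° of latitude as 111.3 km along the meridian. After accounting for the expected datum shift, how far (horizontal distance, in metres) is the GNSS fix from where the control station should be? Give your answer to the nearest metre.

Observed coordinate differences: Δφ = +0.00394°, Δλ = -0.00471°.
Converting to metres (1° lat = 111300 m, cos φ = 0.866714): observed ΔN = 438.5 m, observed ΔE = -454.4 m.
Subtracting the expected shift leaves a residual of 438.5 − (428.2) = 10.3 m north and -454.4 − (-418.7) = -35.7 m east.
Residual distance = √(10.3² + (-35.7)²) = 37.1 m.

37 m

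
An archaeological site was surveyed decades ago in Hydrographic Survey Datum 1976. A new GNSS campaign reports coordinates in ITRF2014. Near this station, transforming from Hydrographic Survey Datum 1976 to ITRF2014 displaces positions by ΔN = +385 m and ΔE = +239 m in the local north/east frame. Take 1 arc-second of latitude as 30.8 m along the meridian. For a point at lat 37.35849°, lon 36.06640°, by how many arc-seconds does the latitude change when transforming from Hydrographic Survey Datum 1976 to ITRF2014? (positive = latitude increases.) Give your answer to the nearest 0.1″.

1″ of latitude = 30.80 m, so Δφ = 385.0 / 30.80 = 12.500″.

Δφ = 12.5″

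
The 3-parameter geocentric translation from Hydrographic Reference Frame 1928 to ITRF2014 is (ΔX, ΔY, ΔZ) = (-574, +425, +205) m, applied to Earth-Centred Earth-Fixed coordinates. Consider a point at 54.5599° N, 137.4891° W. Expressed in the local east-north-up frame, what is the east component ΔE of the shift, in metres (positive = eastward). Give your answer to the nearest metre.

ΔE = -701 m

At φ = 54.5599°, λ = -137.4891°: sin φ = 0.814722, cos φ = 0.579852, sin λ = -0.675730, cos λ = -0.737149.
ΔE = −sin λ·ΔX + cos λ·ΔY = −(-0.675730)·(-574) + (-0.737149)·(425) = -701.16 m.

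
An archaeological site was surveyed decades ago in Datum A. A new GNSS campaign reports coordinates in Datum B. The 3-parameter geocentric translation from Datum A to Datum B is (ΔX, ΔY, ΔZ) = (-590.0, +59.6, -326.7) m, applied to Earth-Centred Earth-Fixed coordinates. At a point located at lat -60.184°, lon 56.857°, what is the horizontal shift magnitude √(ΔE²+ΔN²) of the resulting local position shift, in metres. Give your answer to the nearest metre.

661 m

The local east axis at (φ, λ) is (−sin λ, cos λ, 0), so ΔE = −sin(56.857°)·(-590.0) + cos(56.857°)·59.6 = 526.60 m.
The local north axis is (−sin φ cos λ, −sin φ sin λ, cos φ), giving ΔN = -279.871 + 43.298 − 162.441 = -399.01 m.
Horizontal magnitude = √(ΔE² + ΔN²) = √(526.60² + (-399.01)²) = 660.69 m.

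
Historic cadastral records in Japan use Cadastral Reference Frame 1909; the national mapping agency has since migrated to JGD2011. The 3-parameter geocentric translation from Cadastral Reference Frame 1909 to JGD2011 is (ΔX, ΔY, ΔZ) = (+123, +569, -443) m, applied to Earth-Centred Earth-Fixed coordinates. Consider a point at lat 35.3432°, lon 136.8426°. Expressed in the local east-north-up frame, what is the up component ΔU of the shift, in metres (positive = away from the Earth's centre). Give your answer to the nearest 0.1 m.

The local up (radial) axis is (cos φ cos λ, cos φ sin λ, sin φ), giving ΔU = -73.189 + 317.470 − 256.263 = -11.98 m.

ΔU = -12.0 m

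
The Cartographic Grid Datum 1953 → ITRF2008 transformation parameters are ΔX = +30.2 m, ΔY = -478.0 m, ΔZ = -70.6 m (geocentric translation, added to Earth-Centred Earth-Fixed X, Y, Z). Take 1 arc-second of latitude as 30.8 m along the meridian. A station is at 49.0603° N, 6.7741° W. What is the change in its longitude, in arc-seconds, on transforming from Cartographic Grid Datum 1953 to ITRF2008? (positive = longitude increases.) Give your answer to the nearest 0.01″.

Δλ = -23.34″

sin φ = 0.755400, cos φ = 0.655264, sin λ = -0.117955, cos λ = 0.993019.
East component: ΔE = −sin λ·ΔX + cos λ·ΔY = −(-0.117955)(30.2) + (0.993019)(-478.0) = -471.10 m.
1° of latitude spans 3600 × 30.80 = 110880 m; at latitude φ, 1° of longitude spans that × cos φ = 72655.7 m, so Δλ = -471.10 / 72655.7 × 3600 = -23.342″.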